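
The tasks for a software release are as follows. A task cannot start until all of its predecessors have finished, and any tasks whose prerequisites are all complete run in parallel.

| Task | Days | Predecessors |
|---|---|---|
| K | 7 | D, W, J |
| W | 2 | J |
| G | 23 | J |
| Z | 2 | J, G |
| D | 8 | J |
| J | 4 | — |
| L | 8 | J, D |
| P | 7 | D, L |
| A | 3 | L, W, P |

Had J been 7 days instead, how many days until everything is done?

33

Baseline: J→D→L→P→A = 4+8+8+7+3 = 30 → 30 days.
J lies on that path, so at 7 days the path becomes 33 days.
No other chain overtakes it, so the finish is 33 days.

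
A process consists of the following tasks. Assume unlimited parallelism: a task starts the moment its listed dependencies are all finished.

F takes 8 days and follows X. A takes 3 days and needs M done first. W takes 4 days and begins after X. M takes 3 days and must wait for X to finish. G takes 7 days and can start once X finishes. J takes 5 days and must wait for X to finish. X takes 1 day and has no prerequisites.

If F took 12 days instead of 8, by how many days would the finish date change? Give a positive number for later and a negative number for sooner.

4

As given, the longest chain is X→F = 1+8 = 9, so the finish is 9 days.
F lies on that path, so at 12 days the path becomes 13 days.
No other chain overtakes it, so the finish is 13 days.
Change in finish: 13 − 9 = +4 days.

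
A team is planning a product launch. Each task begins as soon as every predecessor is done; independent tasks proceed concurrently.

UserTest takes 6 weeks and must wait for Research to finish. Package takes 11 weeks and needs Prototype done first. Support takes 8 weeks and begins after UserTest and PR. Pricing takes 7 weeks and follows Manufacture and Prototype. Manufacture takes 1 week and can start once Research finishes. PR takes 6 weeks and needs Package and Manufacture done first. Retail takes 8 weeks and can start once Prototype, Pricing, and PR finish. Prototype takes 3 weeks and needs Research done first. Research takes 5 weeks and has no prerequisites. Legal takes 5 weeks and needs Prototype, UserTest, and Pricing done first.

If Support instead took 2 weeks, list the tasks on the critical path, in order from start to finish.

Baseline: Research→Prototype→Package→PR→Support = 5+3+11+6+8 = 33 → 33 weeks.
Support lies on that path, so at 2 weeks the path becomes 27 weeks.
The binding chain switches to Research→Prototype→Package→PR→Retail = 5+3+11+6+8 = 33; finish 33 weeks.

Research, Prototype, Package, PR, Retail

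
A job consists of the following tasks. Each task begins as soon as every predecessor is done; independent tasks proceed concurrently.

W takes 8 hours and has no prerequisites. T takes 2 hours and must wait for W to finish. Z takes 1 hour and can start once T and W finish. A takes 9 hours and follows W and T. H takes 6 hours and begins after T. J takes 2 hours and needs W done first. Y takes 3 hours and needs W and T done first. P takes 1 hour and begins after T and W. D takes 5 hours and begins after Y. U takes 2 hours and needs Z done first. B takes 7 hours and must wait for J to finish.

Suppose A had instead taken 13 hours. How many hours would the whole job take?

Critical path before the change: W→T→A = 8+2+9 = 19 giving 19 hours.
A lies on that path, so at 13 hours the path becomes 23 hours.
The critical path is still W→T→A; finish is now 23 hours.

23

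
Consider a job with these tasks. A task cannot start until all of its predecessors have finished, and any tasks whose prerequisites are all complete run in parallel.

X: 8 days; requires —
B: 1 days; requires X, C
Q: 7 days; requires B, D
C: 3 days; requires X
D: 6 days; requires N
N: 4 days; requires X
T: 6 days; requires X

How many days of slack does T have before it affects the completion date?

11

The longest chain is X→N→D→Q = 8+4+6+7 = 25; overall finish 25 days.
T finishes as early as 14 and must finish by 25.
Slack of T = 19 − 8 = 11 days.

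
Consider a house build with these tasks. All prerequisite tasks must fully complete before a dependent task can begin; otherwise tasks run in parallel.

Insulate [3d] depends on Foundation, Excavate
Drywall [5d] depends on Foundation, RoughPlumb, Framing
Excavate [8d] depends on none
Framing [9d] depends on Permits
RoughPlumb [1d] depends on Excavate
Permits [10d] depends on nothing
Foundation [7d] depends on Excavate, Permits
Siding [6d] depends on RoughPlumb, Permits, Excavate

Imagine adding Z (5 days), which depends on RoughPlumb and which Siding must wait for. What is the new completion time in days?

Originally the schedule takes 24 days.
With Z inserted, Siding now waits for max(RoughPlumb, Permits, Excavate, Z).
New critical path: Permits→Framing→Drywall = 10+9+5 = 24 ⇒ 24 days.

24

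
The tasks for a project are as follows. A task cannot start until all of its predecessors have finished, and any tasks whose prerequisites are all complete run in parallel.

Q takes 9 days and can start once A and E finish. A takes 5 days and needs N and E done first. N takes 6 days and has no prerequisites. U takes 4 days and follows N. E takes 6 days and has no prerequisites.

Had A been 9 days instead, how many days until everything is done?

Critical path before the change: N→A→Q = 6+5+9 = 20 giving 20 days.
Since A is critical, the +4 change carries straight to that chain (now 24 days).
The critical path is still N→A→Q; finish is now 24 days.

24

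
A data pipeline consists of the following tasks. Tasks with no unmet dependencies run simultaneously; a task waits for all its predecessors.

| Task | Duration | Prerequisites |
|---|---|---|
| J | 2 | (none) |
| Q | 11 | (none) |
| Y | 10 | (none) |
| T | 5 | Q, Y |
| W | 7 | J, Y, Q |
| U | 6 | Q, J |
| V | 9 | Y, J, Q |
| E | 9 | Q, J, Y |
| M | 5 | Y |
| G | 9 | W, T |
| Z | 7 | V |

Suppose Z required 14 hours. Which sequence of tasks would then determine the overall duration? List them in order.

Q, V, Z

Actual critical path: Q→V→Z = 11+9+7 = 27 ⇒ 27 hours.
Z is on the critical path; changing it to 14 makes that path 34 hours.
No other chain overtakes it, so the finish is 34 hours.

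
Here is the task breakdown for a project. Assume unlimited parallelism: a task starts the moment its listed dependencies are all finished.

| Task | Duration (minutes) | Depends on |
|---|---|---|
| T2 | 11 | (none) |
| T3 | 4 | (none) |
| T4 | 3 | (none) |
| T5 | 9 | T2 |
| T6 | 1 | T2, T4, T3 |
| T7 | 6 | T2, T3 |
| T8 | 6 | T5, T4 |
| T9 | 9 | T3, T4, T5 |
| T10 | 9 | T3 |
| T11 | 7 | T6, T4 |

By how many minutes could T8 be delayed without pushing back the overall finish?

Critical path: T2→T5→T9 = 11+9+9 = 29, so the finish is 29 minutes.
T8 finishes as early as 26 and must finish by 29.
Float = 29 − 26 = 3.

3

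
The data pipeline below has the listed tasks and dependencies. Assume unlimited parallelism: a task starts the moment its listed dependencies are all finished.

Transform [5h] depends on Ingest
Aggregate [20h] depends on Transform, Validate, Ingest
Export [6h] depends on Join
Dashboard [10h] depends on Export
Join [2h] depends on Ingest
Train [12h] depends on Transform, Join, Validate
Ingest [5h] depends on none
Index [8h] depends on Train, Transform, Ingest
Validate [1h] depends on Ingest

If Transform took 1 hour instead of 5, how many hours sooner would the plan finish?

Actual critical path: Ingest→Transform→Aggregate = 5+5+20 = 30 ⇒ 30 hours.
Since Transform is critical, the -4 change carries straight to that chain (now 26 hours).
The binding chain switches to Ingest→Join→Train→Index = 5+2+12+8 = 27; finish 27 hours.
Change in finish: 27 − 30 = -3 hours.

3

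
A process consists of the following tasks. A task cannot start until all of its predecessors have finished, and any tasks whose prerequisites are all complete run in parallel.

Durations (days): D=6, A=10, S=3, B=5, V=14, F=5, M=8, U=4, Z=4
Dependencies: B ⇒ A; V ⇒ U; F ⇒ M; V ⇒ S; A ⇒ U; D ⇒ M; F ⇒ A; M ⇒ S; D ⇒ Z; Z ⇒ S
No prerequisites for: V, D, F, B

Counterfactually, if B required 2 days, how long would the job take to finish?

19

As given, the longest chain is B→A→U = 5+10+4 = 19, so the finish is 19 days.
Since B is critical, the -3 change carries straight to that chain (now 16 days).
New critical path: F→A→U = 5+10+4 = 19 ⇒ 19 days.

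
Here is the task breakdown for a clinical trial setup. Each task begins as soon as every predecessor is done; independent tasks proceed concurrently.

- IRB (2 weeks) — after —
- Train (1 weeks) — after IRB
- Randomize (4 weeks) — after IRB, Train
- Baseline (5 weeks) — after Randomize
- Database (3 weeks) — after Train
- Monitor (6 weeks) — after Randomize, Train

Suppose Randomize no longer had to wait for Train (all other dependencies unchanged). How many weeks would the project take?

12

Before: longest chain IRB→Train→Randomize→Monitor = 2+1+4+6 = 13, finish 13.
Without Train→Randomize, Randomize's earliest start moves from 3 to 2.
The longest chain is now IRB→Randomize→Monitor = 2+4+6 = 12, so the project takes 12 weeks.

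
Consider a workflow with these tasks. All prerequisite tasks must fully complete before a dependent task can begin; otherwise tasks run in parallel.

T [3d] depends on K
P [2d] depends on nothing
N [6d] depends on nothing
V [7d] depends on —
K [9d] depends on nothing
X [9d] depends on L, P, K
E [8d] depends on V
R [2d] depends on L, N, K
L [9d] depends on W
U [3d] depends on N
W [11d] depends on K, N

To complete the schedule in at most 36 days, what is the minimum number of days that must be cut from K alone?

2

Current finish: 38 days; target: 36.
K is on every critical path, so each day cut from K cuts the finish by one (this holds down to a finish of 35).
Need 38 − 36 = 2 days off K → K becomes 7 days, finish becomes 36.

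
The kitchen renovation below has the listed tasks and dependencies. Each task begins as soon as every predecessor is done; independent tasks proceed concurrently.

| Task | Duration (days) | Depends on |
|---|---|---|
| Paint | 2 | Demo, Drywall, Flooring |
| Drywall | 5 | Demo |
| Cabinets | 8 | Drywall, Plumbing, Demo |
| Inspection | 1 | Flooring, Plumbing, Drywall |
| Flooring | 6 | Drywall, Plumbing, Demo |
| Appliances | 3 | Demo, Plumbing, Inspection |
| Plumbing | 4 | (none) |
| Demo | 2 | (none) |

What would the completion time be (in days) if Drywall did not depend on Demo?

Original critical path: Demo→Drywall→Flooring→Inspection→Appliances = 2+5+6+1+3 = 17 ⇒ 17 days.
Without Demo→Drywall, Drywall's earliest start moves from 2 to 0.
New critical path: Drywall→Flooring→Inspection→Appliances = 5+6+1+3 = 15 ⇒ 15 days.

15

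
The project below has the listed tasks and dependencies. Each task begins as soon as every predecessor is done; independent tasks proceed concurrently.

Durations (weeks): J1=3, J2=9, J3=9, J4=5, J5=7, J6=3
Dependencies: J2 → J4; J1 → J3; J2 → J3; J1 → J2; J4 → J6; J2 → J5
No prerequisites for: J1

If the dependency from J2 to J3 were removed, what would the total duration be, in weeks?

With the dependency in place, J1→J2→J3 = 3+9+9 = 21 sets the finish at 21 weeks.
Without J2→J3, J3's earliest start moves from 12 to 3.
After: J1→J2→J4→J6 = 3+9+5+3 = 20 → 20 weeks.

20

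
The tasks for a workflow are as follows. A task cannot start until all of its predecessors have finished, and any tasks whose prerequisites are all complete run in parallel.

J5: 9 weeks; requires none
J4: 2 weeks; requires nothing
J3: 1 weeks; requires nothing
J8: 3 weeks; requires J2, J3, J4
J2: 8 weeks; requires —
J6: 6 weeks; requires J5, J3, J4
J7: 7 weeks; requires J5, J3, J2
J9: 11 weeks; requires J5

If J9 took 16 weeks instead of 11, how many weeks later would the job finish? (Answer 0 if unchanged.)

5

The binding path is J5→J9 = 9+11 = 20; finish at 20 weeks.
J9 is on the critical path; changing it to 16 makes that path 25 weeks.
No other chain overtakes it, so the finish is 25 weeks.
Change in finish: 25 − 20 = +5 weeks.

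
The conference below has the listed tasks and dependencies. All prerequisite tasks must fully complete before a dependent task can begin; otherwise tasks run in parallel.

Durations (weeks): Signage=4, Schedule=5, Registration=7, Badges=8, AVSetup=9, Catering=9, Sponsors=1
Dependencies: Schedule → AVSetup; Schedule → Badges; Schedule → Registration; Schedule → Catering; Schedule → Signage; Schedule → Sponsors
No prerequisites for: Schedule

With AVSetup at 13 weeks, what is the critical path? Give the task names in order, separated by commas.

Schedule, AVSetup

Baseline: Schedule→AVSetup = 5+9 = 14 → 14 weeks.
Since AVSetup is critical, the +4 change carries straight to that chain (now 18 weeks).
The critical path is still Schedule→AVSetup; finish is now 18 weeks.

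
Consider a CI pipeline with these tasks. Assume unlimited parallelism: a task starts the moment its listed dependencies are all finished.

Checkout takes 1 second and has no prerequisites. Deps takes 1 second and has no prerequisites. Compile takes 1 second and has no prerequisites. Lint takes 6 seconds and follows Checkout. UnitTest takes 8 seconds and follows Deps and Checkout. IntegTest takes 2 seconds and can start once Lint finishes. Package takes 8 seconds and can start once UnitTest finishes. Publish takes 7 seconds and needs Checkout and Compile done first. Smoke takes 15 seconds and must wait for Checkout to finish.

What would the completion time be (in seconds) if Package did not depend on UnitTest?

16

Original critical path: Checkout→UnitTest→Package = 1+8+8 = 17 ⇒ 17 seconds.
Without UnitTest→Package, Package's earliest start moves from 9 to 0.
New critical path: Checkout→Smoke = 1+15 = 16 ⇒ 16 seconds.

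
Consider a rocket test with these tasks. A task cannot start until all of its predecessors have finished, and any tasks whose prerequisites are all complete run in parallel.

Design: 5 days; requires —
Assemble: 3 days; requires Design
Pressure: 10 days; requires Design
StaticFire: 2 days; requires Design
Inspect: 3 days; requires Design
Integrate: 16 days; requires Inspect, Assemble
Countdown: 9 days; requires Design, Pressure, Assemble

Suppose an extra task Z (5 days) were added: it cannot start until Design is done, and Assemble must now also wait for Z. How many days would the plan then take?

29

Originally the plan takes 24 days.
With Z inserted, Assemble now waits for max(Design, Z).
New critical path: Design→Z→Assemble→Integrate = 5+5+3+16 = 29 ⇒ 29 days.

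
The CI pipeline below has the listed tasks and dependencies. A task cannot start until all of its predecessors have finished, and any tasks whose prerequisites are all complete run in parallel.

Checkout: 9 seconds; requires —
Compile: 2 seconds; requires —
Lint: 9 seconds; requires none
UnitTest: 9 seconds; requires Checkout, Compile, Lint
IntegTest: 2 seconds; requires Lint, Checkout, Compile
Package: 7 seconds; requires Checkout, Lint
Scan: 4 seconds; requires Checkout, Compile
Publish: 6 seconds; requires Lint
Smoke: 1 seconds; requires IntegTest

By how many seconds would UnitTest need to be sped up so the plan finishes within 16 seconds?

2

Current finish: 18 seconds; target: 16.
UnitTest is on every critical path, so each second cut from UnitTest cuts the finish by one (this holds down to a finish of 16).
Need 18 − 16 = 2 seconds off UnitTest → UnitTest becomes 7 seconds, finish becomes 16.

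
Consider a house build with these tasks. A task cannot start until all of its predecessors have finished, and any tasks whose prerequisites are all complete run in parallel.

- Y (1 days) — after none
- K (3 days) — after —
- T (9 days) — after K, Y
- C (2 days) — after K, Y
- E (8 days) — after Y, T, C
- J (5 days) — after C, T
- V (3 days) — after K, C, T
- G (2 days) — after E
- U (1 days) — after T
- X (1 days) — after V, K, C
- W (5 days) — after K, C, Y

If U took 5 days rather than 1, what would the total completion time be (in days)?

As given, the longest chain is K→T→E→G = 3+9+8+2 = 22, so the finish is 22 days.
The longest path through U is only 13 days, so U has float 9.
That remains the longest chain; total 22 days.

22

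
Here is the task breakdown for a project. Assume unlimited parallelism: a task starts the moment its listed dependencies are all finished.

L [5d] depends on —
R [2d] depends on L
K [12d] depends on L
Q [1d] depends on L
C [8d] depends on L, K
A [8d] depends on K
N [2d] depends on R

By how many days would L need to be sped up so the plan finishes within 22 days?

3

Current finish: 25 days; target: 22.
L is on every critical path, so each day cut from L cuts the finish by one (this holds down to a finish of 21).
Need 25 − 22 = 3 days off L → L becomes 2 days, finish becomes 22.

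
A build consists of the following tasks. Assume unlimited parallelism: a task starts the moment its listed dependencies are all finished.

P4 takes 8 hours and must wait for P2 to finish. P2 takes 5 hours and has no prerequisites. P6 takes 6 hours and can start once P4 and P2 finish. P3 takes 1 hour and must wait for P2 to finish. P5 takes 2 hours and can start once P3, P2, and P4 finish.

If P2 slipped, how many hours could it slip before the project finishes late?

0

Critical path: P2→P4→P6 = 5+8+6 = 19, so the finish is 19 hours.
P2 finishes as early as 5 and must finish by 5.
So P2 can slip 5 − 5 = 0 hours.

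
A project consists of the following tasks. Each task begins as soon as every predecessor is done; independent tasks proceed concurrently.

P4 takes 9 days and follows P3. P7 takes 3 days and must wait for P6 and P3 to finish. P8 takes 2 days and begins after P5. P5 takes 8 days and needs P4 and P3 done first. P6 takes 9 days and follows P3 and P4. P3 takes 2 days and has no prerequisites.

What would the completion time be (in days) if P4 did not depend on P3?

Before: longest chain P3→P4→P6→P7 = 2+9+9+3 = 23, finish 23.
Without P3→P4, P4's earliest start moves from 2 to 0.
The longest chain is now P4→P6→P7 = 9+9+3 = 21, so the schedule takes 21 days.

21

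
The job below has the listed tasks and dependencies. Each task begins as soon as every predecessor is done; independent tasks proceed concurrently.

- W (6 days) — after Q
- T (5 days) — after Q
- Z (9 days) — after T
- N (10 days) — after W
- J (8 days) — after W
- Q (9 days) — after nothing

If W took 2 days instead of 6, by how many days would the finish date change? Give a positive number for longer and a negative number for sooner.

Critical path before the change: Q→W→N = 9+6+10 = 25 giving 25 days.
W lies on that path, so at 2 days the path becomes 21 days.
New critical path: Q→T→Z = 9+5+9 = 23 ⇒ 23 days.
Change in finish: 23 − 25 = -2 days.

-2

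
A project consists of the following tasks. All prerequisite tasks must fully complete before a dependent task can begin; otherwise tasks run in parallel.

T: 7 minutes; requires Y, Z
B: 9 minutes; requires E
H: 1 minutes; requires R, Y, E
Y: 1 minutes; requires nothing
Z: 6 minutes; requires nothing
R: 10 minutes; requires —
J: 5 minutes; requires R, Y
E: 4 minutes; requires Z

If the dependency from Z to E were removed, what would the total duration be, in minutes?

15

With the dependency in place, Z→E→B = 6+4+9 = 19 sets the finish at 19 minutes.
Without Z→E, E's earliest start moves from 6 to 0.
The longest chain is now R→J = 10+5 = 15, so the project takes 15 minutes.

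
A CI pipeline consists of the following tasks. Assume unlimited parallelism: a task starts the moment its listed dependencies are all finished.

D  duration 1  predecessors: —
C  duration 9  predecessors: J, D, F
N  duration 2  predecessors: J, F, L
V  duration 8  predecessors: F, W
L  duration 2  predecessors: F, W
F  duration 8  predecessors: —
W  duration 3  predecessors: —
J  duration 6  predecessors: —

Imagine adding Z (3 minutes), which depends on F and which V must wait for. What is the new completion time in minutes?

Originally the CI pipeline takes 17 minutes.
With Z inserted, V now waits for max(F, W, Z).
New critical path: F→Z→V = 8+3+8 = 19 ⇒ 19 minutes.

19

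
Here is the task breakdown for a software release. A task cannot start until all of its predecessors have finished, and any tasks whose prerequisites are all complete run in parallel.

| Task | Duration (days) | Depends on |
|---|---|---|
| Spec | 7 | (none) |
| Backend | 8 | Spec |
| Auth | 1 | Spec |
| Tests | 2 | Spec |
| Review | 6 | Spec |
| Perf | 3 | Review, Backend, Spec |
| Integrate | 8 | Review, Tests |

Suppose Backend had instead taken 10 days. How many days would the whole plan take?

21

As given, the longest chain is Spec→Review→Integrate = 7+6+8 = 21, so the finish is 21 days.
The longest path through Backend is only 18 days, so Backend has float 3.
No other chain overtakes it, so the finish is 21 days.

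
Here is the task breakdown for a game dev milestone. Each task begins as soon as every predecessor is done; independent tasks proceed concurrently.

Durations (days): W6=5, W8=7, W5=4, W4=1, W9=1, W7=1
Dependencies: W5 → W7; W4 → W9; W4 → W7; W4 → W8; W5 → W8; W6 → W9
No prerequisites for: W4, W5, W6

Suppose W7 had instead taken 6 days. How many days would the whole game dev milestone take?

11

Critical path before the change: W5→W8 = 4+7 = 11 giving 11 days.
W7 has 6 days of float (longest path through it is 5).
No other chain overtakes it, so the finish is 11 days.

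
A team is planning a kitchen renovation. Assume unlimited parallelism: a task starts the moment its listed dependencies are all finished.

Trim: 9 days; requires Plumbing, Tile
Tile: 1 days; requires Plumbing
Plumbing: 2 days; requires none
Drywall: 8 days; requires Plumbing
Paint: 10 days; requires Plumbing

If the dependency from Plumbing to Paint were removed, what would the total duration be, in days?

12

With the dependency in place, Plumbing→Paint = 2+10 = 12 sets the finish at 12 days.
Without Plumbing→Paint, Paint's earliest start moves from 2 to 0.
The longest chain is now Plumbing→Tile→Trim = 2+1+9 = 12, so the project takes 12 days.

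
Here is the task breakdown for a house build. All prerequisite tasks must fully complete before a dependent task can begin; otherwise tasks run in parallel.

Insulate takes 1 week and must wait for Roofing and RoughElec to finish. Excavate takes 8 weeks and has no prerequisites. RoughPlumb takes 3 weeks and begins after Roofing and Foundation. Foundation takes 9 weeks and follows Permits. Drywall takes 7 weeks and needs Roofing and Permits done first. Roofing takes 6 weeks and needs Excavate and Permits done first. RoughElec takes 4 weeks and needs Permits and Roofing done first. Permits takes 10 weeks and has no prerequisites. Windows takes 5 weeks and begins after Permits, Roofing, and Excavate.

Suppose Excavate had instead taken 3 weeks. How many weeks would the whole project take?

23

The binding path is Permits→Roofing→Drywall = 10+6+7 = 23; finish at 23 weeks.
Excavate is off the critical path — its longest chain is 21 weeks, giving 2 of slack.
No other chain overtakes it, so the finish is 23 weeks.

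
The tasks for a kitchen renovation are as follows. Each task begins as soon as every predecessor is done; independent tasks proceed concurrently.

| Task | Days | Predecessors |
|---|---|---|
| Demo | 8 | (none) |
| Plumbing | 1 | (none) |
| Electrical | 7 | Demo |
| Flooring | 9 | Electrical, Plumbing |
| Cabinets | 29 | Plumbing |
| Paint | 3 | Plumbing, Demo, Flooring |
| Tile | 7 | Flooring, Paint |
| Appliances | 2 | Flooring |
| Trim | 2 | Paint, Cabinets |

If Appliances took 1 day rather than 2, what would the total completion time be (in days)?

34

Critical path before the change: Demo→Electrical→Flooring→Paint→Tile = 8+7+9+3+7 = 34 giving 34 days.
Appliances has 8 days of float (longest path through it is 26).
The critical path is still Demo→Electrical→Flooring→Paint→Tile; finish is now 34 days.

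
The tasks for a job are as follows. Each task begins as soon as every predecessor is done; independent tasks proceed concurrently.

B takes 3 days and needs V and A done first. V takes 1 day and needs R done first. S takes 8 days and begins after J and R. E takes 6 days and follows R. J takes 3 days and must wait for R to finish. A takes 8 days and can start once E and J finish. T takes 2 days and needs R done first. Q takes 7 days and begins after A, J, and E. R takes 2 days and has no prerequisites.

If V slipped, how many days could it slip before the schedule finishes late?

17

The longest chain is R→E→A→Q = 2+6+8+7 = 23; overall finish 23 days.
V finishes as early as 3 and must finish by 20.
So V can slip 20 − 3 = 17 days.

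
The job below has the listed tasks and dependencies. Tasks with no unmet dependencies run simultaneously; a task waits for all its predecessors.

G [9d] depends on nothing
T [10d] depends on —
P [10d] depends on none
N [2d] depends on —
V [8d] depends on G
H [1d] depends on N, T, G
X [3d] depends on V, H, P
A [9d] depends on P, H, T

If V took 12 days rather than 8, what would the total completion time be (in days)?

24

As given, the longest chain is G→V→X = 9+8+3 = 20, so the finish is 20 days.
Since V is critical, the +4 change carries straight to that chain (now 24 days).
No other chain overtakes it, so the finish is 24 days.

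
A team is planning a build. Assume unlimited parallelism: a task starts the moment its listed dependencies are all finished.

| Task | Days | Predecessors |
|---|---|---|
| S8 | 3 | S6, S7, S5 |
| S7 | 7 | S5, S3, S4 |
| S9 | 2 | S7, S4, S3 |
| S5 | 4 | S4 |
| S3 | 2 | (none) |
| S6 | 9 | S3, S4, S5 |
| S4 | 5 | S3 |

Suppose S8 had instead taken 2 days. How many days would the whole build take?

Critical path before the change: S3→S4→S5→S6→S8 = 2+5+4+9+3 = 23 giving 23 days.
Since S8 is critical, the -1 change carries straight to that chain (now 22 days).
That remains the longest chain; total 22 days.

22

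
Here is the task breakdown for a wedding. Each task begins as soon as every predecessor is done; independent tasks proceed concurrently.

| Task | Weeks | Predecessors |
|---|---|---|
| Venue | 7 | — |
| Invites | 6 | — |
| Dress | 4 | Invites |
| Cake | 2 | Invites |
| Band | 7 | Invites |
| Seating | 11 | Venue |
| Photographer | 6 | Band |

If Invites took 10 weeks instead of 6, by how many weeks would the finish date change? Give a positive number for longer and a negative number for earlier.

Critical path before the change: Invites→Band→Photographer = 6+7+6 = 19 giving 19 weeks.
Invites is on the critical path; changing it to 10 makes that path 23 weeks.
That remains the longest chain; total 23 weeks.
Change in finish: 23 − 19 = +4 weeks.

4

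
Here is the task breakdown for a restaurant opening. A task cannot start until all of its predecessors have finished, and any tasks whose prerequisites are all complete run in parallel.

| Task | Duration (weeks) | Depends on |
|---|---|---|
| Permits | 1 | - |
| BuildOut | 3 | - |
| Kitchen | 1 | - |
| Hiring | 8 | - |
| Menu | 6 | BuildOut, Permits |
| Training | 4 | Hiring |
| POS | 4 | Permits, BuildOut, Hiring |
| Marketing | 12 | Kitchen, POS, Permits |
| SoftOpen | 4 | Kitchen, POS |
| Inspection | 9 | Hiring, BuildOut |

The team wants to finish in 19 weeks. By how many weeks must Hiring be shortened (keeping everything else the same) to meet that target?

Current finish: 24 weeks; target: 19.
Hiring is on every critical path, so each week cut from Hiring cuts the finish by one (this holds down to a finish of 19).
Need 24 − 19 = 5 weeks off Hiring → Hiring becomes 3 weeks, finish becomes 19.

5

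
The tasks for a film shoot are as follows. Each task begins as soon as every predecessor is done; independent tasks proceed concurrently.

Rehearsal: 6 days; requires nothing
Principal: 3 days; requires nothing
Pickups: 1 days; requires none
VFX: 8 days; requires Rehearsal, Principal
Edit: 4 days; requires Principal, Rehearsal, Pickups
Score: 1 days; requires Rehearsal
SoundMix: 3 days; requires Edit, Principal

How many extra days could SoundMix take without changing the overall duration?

Critical path: Rehearsal→VFX = 6+8 = 14, so the finish is 14 days.
Longest path through SoundMix: 13 days (earliest finish 13, latest finish 14).
Slack of SoundMix = 11 − 10 = 1 day.

1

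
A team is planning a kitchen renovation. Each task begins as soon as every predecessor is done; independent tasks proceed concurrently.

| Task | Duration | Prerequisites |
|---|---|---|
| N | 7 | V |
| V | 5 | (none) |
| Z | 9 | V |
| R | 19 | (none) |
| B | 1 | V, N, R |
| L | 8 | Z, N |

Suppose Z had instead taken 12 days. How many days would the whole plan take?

Actual critical path: V→Z→L = 5+9+8 = 22 ⇒ 22 days.
Z lies on that path, so at 12 days the path becomes 25 days.
No other chain overtakes it, so the finish is 25 days.

25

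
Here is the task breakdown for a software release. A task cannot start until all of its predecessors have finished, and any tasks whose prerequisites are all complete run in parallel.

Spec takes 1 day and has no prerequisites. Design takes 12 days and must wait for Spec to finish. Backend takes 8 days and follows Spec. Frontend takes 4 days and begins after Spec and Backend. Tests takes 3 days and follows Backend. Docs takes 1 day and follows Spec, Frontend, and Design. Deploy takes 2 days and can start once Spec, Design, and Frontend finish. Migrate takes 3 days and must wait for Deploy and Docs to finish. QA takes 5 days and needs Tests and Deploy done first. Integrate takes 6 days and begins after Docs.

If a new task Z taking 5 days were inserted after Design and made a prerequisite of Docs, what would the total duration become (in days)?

Originally the schedule takes 20 days.
With Z inserted, Docs now waits for max(Spec, Frontend, Design, Z).
New critical path: Spec→Design→Z→Docs→Integrate = 1+12+5+1+6 = 25 ⇒ 25 days.

25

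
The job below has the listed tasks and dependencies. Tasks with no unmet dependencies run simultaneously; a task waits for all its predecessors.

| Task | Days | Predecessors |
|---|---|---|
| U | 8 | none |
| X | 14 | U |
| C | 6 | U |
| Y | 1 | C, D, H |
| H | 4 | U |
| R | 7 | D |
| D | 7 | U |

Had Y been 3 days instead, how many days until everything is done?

22

Baseline: U→D→R = 8+7+7 = 22 → 22 days.
Y is off the critical path — its longest chain is 16 days, giving 6 of slack.
No other chain overtakes it, so the finish is 22 days.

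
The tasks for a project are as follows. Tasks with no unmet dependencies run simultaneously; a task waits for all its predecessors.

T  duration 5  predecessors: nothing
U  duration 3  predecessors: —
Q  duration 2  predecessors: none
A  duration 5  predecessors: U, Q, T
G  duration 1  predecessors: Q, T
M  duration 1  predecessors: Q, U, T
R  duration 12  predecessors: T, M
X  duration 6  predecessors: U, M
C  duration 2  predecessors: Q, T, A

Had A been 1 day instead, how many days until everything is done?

18

Critical path before the change: T→M→R = 5+1+12 = 18 giving 18 days.
A has 6 days of float (longest path through it is 12).
No other chain overtakes it, so the finish is 18 days.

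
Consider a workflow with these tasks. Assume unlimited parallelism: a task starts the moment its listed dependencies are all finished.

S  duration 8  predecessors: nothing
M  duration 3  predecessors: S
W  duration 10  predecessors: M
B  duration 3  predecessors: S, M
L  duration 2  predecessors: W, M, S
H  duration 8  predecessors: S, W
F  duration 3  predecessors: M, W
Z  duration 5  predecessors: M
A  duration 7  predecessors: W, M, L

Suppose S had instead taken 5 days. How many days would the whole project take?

27

Actual critical path: S→M→W→L→A = 8+3+10+2+7 = 30 ⇒ 30 days.
S lies on that path, so at 5 days the path becomes 27 days.
That remains the longest chain; total 27 days.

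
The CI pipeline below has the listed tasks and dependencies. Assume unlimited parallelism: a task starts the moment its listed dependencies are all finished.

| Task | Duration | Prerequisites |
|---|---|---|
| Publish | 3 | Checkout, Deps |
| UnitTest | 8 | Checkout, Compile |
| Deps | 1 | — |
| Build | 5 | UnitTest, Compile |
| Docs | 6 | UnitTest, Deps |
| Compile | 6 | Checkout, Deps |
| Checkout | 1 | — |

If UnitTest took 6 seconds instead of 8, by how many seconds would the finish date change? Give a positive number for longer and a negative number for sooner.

Actual critical path: Checkout→Compile→UnitTest→Docs = 1+6+8+6 = 21 ⇒ 21 seconds.
UnitTest is on the critical path; changing it to 6 makes that path 19 seconds.
That remains the longest chain; total 19 seconds.
Change in finish: 19 − 21 = -2 seconds.

-2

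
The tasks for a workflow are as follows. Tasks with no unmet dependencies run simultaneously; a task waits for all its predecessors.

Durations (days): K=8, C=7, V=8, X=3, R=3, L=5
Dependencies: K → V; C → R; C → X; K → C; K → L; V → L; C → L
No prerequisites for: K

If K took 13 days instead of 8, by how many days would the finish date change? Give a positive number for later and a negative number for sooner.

Baseline: K→V→L = 8+8+5 = 21 → 21 days.
K lies on that path, so at 13 days the path becomes 26 days.
The critical path is still K→V→L; finish is now 26 days.
Change in finish: 26 − 21 = +5 days.

5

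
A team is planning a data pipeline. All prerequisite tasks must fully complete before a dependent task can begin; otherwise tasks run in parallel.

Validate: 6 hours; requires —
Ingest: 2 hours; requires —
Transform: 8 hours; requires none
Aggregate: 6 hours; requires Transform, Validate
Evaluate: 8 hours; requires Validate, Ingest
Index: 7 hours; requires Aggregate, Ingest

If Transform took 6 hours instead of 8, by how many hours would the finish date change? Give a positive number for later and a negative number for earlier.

-2

As given, the longest chain is Transform→Aggregate→Index = 8+6+7 = 21, so the finish is 21 hours.
Transform lies on that path, so at 6 hours the path becomes 19 hours.
The binding chain switches to Validate→Aggregate→Index = 6+6+7 = 19; finish 19 hours.
Change in finish: 19 − 21 = -2 hours.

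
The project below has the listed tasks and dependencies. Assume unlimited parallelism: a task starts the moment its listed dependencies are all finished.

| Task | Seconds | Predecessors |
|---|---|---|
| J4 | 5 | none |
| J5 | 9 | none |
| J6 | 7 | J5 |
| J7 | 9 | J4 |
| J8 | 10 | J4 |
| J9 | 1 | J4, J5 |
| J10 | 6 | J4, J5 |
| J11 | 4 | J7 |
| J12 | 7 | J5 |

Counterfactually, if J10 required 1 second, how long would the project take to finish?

18

As given, the longest chain is J4→J7→J11 = 5+9+4 = 18, so the finish is 18 seconds.
J10 is off the critical path — its longest chain is 15 seconds, giving 3 of slack.
The critical path is still J4→J7→J11; finish is now 18 seconds.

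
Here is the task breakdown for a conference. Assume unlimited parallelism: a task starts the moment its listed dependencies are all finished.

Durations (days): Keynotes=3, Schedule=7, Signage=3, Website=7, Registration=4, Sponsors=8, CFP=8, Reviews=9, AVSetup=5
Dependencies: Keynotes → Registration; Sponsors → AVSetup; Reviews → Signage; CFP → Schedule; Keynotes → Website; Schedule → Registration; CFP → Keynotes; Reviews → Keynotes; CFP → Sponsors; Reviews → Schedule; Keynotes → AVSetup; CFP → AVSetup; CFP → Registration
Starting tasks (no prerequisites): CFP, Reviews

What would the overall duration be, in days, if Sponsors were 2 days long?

Baseline: CFP→Sponsors→AVSetup = 8+8+5 = 21 → 21 days.
Sponsors lies on that path, so at 2 days the path becomes 15 days.
The binding chain switches to Reviews→Schedule→Registration = 9+7+4 = 20; finish 20 days.

20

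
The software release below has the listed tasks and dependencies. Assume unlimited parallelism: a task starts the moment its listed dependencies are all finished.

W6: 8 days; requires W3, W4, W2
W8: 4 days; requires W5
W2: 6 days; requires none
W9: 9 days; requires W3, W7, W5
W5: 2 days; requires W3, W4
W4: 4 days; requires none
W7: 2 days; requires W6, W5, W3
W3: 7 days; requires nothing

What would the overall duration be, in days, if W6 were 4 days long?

22

As given, the longest chain is W3→W6→W7→W9 = 7+8+2+9 = 26, so the finish is 26 days.
W6 is on the critical path; changing it to 4 makes that path 22 days.
No other chain overtakes it, so the finish is 22 days.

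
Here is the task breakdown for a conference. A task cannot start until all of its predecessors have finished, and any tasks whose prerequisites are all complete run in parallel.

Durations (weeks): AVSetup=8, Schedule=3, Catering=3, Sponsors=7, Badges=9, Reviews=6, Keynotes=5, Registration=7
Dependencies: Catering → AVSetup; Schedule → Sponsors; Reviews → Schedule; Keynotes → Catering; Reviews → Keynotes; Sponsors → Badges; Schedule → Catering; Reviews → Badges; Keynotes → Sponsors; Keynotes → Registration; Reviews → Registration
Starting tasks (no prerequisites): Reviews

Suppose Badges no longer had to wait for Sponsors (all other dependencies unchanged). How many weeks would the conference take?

Before: longest chain Reviews→Keynotes→Sponsors→Badges = 6+5+7+9 = 27, finish 27.
Without Sponsors→Badges, Badges's earliest start moves from 18 to 6.
New critical path: Reviews→Keynotes→Catering→AVSetup = 6+5+3+8 = 22 ⇒ 22 weeks.

22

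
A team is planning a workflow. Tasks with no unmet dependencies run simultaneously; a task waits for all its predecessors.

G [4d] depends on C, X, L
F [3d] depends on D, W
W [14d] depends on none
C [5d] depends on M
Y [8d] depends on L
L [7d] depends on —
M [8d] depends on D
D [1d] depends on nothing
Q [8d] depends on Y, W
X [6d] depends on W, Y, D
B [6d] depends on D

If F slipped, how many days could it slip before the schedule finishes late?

8

L→Y→X→G = 7+8+6+4 = 25 sets the makespan at 25 days.
The longest chain containing F totals 17 days.
So F can slip 25 − 17 = 8 days.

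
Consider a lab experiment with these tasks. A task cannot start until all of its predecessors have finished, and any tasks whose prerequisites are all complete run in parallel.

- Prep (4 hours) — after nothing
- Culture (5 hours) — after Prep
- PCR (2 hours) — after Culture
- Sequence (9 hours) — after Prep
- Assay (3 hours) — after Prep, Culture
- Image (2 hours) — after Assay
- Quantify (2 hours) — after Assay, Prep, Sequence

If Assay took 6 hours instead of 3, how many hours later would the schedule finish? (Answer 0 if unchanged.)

Critical path before the change: Prep→Sequence→Quantify = 4+9+2 = 15 giving 15 hours.
The longest path through Assay is only 14 hours, so Assay has float 1.
The binding chain switches to Prep→Culture→Assay→Image = 4+5+6+2 = 17; finish 17 hours.
Change in finish: 17 − 15 = +2 hours.

2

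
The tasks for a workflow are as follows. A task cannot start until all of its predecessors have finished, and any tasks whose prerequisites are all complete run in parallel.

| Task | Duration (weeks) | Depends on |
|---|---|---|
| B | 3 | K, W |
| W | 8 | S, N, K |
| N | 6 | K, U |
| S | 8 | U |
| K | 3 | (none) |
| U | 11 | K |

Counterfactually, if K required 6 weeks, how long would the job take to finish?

Actual critical path: K→U→S→W→B = 3+11+8+8+3 = 33 ⇒ 33 weeks.
K is on the critical path; changing it to 6 makes that path 36 weeks.
That remains the longest chain; total 36 weeks.

36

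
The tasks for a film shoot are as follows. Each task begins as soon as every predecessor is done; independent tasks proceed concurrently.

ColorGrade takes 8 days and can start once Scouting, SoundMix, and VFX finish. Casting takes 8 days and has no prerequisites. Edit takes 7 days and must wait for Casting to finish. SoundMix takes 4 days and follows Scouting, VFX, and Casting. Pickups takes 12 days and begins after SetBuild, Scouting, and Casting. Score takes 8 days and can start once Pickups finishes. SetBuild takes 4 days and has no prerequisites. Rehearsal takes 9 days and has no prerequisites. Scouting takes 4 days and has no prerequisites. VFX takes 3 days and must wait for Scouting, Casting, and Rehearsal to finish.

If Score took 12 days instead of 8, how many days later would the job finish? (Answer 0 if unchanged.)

4

Baseline: Casting→Pickups→Score = 8+12+8 = 28 → 28 days.
Since Score is critical, the +4 change carries straight to that chain (now 32 days).
That remains the longest chain; total 32 days.
Change in finish: 32 − 28 = +4 days.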